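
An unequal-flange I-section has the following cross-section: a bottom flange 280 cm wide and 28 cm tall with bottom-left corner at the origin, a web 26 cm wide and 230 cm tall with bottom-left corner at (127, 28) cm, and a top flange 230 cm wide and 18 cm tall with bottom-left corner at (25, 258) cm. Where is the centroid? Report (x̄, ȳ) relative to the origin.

x̄ = 140.00 cm, ȳ = 115.27 cm

bottom flange: A = 280 × 28 = 7840.00, centroid at (140.00, 14.00).
web: A = 26 × 230 = 5980.00, centroid at (140.00, 143.00).
top flange: A = 230 × 18 = 4140.00, centroid at (140.00, 267.00).
ΣA = 17960.00 cm²
ΣAx̄ = (7840.00)(140.00) + (5980.00)(140.00) + (4140.00)(140.00) = 2514400.00 cm³
ΣAȳ = (7840.00)(14.00) + (5980.00)(143.00) + (4140.00)(267.00) = 2070280.00 cm³
x̄ = 2514400.00 / 17960.00 = 140.00 cm
ȳ = 2070280.00 / 17960.00 = 115.27 cm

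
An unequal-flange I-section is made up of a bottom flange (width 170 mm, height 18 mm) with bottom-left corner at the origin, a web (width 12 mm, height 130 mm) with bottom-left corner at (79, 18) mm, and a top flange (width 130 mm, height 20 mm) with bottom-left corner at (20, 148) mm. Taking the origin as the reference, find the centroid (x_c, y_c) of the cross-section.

x_c = 85.00 mm, y_c = 78.65 mm

Part | A | x̄ᵢ | ȳᵢ | A·x̄ᵢ | A·ȳᵢ
bottom flange | 3060.00 | 85.00 | 9.00 | 260100.00 | 27540.00
web | 1560.00 | 85.00 | 83.00 | 132600.00 | 129480.00
top flange | 2600.00 | 85.00 | 158.00 | 221000.00 | 410800.00
Σ | 7220.00 |  |  | 613700.00 | 567820.00
x_c = 613700.00 / 7220.00 = 85.00 mm
y_c = 567820.00 / 7220.00 = 78.65 mm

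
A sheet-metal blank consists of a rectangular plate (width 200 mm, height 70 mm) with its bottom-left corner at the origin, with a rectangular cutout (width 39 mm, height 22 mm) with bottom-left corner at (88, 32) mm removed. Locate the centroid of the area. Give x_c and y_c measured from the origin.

plate: A = 200 × 70 = 14000.00, centroid at (100.00, 35.00).
hole: A = −(39 × 22) = -858.00, centroid at (107.50, 43.00).
ΣA = 13142.00 mm², ΣAx_c = 1307765.00 mm³, ΣAy_c = 453106.00 mm³.
x_c = 1307765.00/13142.00 = 99.51 mm; y_c = 453106.00/13142.00 = 34.48 mm.

x_c = 99.51 mm, y_c = 34.48 mm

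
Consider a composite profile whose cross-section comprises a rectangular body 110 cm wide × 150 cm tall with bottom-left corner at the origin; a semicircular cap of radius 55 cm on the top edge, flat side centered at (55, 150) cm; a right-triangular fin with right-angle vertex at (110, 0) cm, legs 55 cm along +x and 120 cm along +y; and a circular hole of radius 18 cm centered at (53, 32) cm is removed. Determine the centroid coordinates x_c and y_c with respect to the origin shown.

x_c = 65.37 cm, y_c = 91.81 cm

rectangular body: A = 110 × 150 = 16500.00, centroid at (55.00, 75.00).
semicircular top: A = ½π·55² = 4751.66, centroid at (55.00, 173.34).
triangular fin: A = ½·55·120 = 3300.00, centroid at (128.33, 40.00).
hole: A = −π·18² = -1017.88, centroid at (53.00, 32.00).
ΣA = 23533.78 cm², ΣAx_c = 1538393.81 cm³, ΣAy_c = 2160593.47 cm³.
x_c = 1538393.81/23533.78 = 65.37 cm; y_c = 2160593.47/23533.78 = 91.81 cm.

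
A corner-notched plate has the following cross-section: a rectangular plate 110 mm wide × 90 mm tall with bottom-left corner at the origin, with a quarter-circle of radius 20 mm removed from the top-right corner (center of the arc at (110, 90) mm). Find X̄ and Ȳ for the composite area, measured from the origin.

Part | A | x̄ᵢ | ȳᵢ | A·x̄ᵢ | A·ȳᵢ
plate | 9900.00 | 55.00 | 45.00 | 544500.00 | 445500.00
removed quarter-circle | -314.16 | 101.51 | 81.51 | -31890.85 | -25607.67
Σ | 9585.84 |  |  | 512609.15 | 419892.33
X̄ = 512609.15 / 9585.84 = 53.48 mm
Ȳ = 419892.33 / 9585.84 = 43.80 mm

X̄ = 53.48 mm, Ȳ = 43.80 mm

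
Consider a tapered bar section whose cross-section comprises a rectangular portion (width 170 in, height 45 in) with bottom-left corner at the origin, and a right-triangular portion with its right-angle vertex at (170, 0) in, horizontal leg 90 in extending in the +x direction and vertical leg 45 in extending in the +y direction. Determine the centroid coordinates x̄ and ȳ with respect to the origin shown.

Part | A | x̄ᵢ | ȳᵢ | A·x̄ᵢ | A·ȳᵢ
rectangular portion | 7650.00 | 85.00 | 22.50 | 650250.00 | 172125.00
triangular portion | 2025.00 | 200.00 | 15.00 | 405000.00 | 30375.00
Σ | 9675.00 |  |  | 1055250.00 | 202500.00
x̄ = 1055250.00 / 9675.00 = 109.07 in
ȳ = 202500.00 / 9675.00 = 20.93 in

x̄ = 109.07 in, ȳ = 20.93 in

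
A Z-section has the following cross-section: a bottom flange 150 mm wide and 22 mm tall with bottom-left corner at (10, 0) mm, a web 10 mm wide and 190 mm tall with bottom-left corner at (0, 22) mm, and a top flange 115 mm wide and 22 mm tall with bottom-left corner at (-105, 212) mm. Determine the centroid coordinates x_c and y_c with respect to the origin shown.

x_c = 21.97 mm, y_c = 106.44 mm

Part | A | x̄ᵢ | ȳᵢ | A·x̄ᵢ | A·ȳᵢ
bottom flange | 3300.00 | 85.00 | 11.00 | 280500.00 | 36300.00
web | 1900.00 | 5.00 | 117.00 | 9500.00 | 222300.00
top flange | 2530.00 | -47.50 | 223.00 | -120175.00 | 564190.00
Σ | 7730.00 |  |  | 169825.00 | 822790.00
x_c = 169825.00 / 7730.00 = 21.97 mm
y_c = 822790.00 / 7730.00 = 106.44 mm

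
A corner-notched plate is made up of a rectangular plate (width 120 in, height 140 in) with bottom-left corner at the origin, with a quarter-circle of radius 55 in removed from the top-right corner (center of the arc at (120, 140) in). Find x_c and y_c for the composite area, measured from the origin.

Part | A | x̄ᵢ | ȳᵢ | A·x̄ᵢ | A·ȳᵢ
plate | 16800.00 | 60.00 | 70.00 | 1008000.00 | 1176000.00
removed quarter-circle | -2375.83 | 96.66 | 116.66 | -229641.20 | -277157.79
Σ | 14424.17 |  |  | 778358.80 | 898842.21
x_c = 778358.80 / 14424.17 = 53.96 in
y_c = 898842.21 / 14424.17 = 62.32 in

x_c = 53.96 in, y_c = 62.32 in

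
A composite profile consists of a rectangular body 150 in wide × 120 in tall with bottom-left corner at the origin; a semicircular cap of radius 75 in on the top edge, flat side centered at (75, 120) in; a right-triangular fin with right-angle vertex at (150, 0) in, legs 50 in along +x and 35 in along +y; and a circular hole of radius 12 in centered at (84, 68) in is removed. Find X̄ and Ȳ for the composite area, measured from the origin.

rectangular body: A = 150 × 120 = 18000.00, centroid at (75.00, 60.00).
semicircular top: A = ½π·75² = 8835.73, centroid at (75.00, 151.83).
triangular fin: A = ½·50·35 = 875.00, centroid at (166.67, 11.67).
hole: A = −π·12² = -452.39, centroid at (84.00, 68.00).
ΣA = 27258.34 in²
ΣAX̄ = (18000.00)(75.00) + (8835.73)(75.00) + (875.00)(166.67) + (-452.39)(84.00) = 2120512.33 in³
ΣAȲ = (18000.00)(60.00) + (8835.73)(151.83) + (875.00)(11.67) + (-452.39)(68.00) = 2400983.38 in³
X̄ = 2120512.33 / 27258.34 = 77.79 in
Ȳ = 2400983.38 / 27258.34 = 88.08 in

X̄ = 77.79 in, Ȳ = 88.08 in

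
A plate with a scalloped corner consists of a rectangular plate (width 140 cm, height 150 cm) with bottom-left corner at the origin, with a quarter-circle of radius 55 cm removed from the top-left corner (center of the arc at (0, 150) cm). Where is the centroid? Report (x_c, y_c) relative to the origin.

x_c = 75.95 cm, y_c = 68.41 cm

Part | A | x̄ᵢ | ȳᵢ | A·x̄ᵢ | A·ȳᵢ
plate | 21000.00 | 70.00 | 75.00 | 1470000.00 | 1575000.00
removed quarter-circle | -2375.83 | 23.34 | 126.66 | -55458.33 | -300916.08
Σ | 18624.17 |  |  | 1414541.67 | 1274083.92
x_c = 1414541.67 / 18624.17 = 75.95 cm
y_c = 1274083.92 / 18624.17 = 68.41 cm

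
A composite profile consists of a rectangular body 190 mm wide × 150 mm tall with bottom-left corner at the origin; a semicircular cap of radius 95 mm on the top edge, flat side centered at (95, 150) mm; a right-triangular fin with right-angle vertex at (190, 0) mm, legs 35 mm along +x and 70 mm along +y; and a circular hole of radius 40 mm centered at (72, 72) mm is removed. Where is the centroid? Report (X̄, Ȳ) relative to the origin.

Part | A | x̄ᵢ | ȳᵢ | A·x̄ᵢ | A·ȳᵢ
rectangular body | 28500.00 | 95.00 | 75.00 | 2707500.00 | 2137500.00
semicircular top | 14176.44 | 95.00 | 190.32 | 1346761.50 | 2698048.86
triangular fin | 1225.00 | 201.67 | 23.33 | 247041.67 | 28583.33
hole | -5026.55 | 72.00 | 72.00 | -361911.47 | -361911.47
Σ | 38874.89 |  |  | 3939391.69 | 4502220.72
X̄ = 3939391.69 / 38874.89 = 101.34 mm
Ȳ = 4502220.72 / 38874.89 = 115.81 mm

X̄ = 101.34 mm, Ȳ = 115.81 mm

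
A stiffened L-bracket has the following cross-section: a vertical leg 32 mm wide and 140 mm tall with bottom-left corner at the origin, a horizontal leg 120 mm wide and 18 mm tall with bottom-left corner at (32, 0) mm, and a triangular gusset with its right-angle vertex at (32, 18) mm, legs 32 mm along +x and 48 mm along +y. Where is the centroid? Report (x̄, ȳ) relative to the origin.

x̄ = 40.92 mm, ȳ = 48.48 mm

Part | A | x̄ᵢ | ȳᵢ | A·x̄ᵢ | A·ȳᵢ
vertical leg | 4480.00 | 16.00 | 70.00 | 71680.00 | 313600.00
horizontal leg | 2160.00 | 92.00 | 9.00 | 198720.00 | 19440.00
gusset | 768.00 | 42.67 | 34.00 | 32768.00 | 26112.00
Σ | 7408.00 |  |  | 303168.00 | 359152.00
x̄ = 303168.00 / 7408.00 = 40.92 mm
ȳ = 359152.00 / 7408.00 = 48.48 mm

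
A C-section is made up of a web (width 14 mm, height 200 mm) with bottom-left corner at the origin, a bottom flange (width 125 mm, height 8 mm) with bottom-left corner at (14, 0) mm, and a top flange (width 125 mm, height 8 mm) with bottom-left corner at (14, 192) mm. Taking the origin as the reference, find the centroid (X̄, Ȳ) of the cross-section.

Part | A | x̄ᵢ | ȳᵢ | A·x̄ᵢ | A·ȳᵢ
web | 2800.00 | 7.00 | 100.00 | 19600.00 | 280000.00
bottom flange | 1000.00 | 76.50 | 4.00 | 76500.00 | 4000.00
top flange | 1000.00 | 76.50 | 196.00 | 76500.00 | 196000.00
Σ | 4800.00 |  |  | 172600.00 | 480000.00
X̄ = 172600.00 / 4800.00 = 35.96 mm
Ȳ = 480000.00 / 4800.00 = 100.00 mm

X̄ = 35.96 mm, Ȳ = 100.00 mm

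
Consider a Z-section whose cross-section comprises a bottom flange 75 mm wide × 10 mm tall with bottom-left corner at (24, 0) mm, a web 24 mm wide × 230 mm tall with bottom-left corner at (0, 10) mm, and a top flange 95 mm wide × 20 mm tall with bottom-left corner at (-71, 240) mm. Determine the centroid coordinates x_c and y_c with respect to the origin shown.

x_c = 8.29 mm, y_c = 143.05 mm

bottom flange: A = 75 × 10 = 750.00, centroid at (61.50, 5.00).
web: A = 24 × 230 = 5520.00, centroid at (12.00, 125.00).
top flange: A = 95 × 20 = 1900.00, centroid at (-23.50, 250.00).
ΣA = 8170.00 mm²
ΣAx_c = (750.00)(61.50) + (5520.00)(12.00) + (1900.00)(-23.50) = 67715.00 mm³
ΣAy_c = (750.00)(5.00) + (5520.00)(125.00) + (1900.00)(250.00) = 1168750.00 mm³
x_c = 67715.00 / 8170.00 = 8.29 mm
y_c = 1168750.00 / 8170.00 = 143.05 mm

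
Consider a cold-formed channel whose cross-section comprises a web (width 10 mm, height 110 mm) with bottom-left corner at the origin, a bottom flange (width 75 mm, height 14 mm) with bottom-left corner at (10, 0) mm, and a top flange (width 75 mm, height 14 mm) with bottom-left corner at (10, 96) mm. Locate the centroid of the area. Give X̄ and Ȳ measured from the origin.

Part | A | x̄ᵢ | ȳᵢ | A·x̄ᵢ | A·ȳᵢ
web | 1100.00 | 5.00 | 55.00 | 5500.00 | 60500.00
bottom flange | 1050.00 | 47.50 | 7.00 | 49875.00 | 7350.00
top flange | 1050.00 | 47.50 | 103.00 | 49875.00 | 108150.00
Σ | 3200.00 |  |  | 105250.00 | 176000.00
X̄ = 105250.00 / 3200.00 = 32.89 mm
Ȳ = 176000.00 / 3200.00 = 55.00 mm

X̄ = 32.89 mm, Ȳ = 55.00 mm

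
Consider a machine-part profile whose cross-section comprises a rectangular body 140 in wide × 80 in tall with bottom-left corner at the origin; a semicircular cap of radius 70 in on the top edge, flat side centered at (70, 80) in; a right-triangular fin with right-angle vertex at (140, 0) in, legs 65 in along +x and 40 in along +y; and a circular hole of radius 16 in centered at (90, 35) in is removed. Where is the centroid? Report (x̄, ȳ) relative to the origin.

rectangular body: A = 140 × 80 = 11200.00, centroid at (70.00, 40.00).
semicircular top: A = ½π·70² = 7696.90, centroid at (70.00, 109.71).
triangular fin: A = ½·65·40 = 1300.00, centroid at (161.67, 13.33).
hole: A = −π·16² = -804.25, centroid at (90.00, 35.00).
ΣA = 19392.65 in², ΣAx̄ = 1460567.51 in³, ΣAȳ = 1281603.49 in³.
x̄ = 1460567.51/19392.65 = 75.32 in; ȳ = 1281603.49/19392.65 = 66.09 in.

x̄ = 75.32 in, ȳ = 66.09 in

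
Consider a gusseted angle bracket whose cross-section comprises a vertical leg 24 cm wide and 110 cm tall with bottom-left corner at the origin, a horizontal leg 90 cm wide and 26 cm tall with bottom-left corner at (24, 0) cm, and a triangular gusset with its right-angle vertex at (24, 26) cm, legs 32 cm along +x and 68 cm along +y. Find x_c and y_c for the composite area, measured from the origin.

x_c = 38.05 cm, y_c = 37.67 cm

vertical leg: A = 24 × 110 = 2640.00, centroid at (12.00, 55.00).
horizontal leg: A = 90 × 26 = 2340.00, centroid at (69.00, 13.00).
gusset: A = ½·32·68 = 1088.00, centroid at (34.67, 48.67).
ΣA = 6068.00 cm²
ΣAx_c = (2640.00)(12.00) + (2340.00)(69.00) + (1088.00)(34.67) = 230857.33 cm³
ΣAy_c = (2640.00)(55.00) + (2340.00)(13.00) + (1088.00)(48.67) = 228569.33 cm³
x_c = 230857.33 / 6068.00 = 38.05 cm
y_c = 228569.33 / 6068.00 = 37.67 cm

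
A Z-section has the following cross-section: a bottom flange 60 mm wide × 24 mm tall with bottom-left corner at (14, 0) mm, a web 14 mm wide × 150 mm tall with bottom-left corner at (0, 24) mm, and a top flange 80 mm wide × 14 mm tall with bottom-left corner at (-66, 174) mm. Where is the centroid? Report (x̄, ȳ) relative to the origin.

x̄ = 10.50 mm, ȳ = 91.82 mm

Part | A | x̄ᵢ | ȳᵢ | A·x̄ᵢ | A·ȳᵢ
bottom flange | 1440.00 | 44.00 | 12.00 | 63360.00 | 17280.00
web | 2100.00 | 7.00 | 99.00 | 14700.00 | 207900.00
top flange | 1120.00 | -26.00 | 181.00 | -29120.00 | 202720.00
Σ | 4660.00 |  |  | 48940.00 | 427900.00
x̄ = 48940.00 / 4660.00 = 10.50 mm
ȳ = 427900.00 / 4660.00 = 91.82 mm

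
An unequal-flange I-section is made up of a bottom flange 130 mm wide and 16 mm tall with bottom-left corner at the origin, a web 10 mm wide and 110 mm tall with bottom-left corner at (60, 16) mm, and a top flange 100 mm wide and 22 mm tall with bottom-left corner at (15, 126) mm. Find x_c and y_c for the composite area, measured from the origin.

bottom flange: A = 130 × 16 = 2080.00, centroid at (65.00, 8.00).
web: A = 10 × 110 = 1100.00, centroid at (65.00, 71.00).
top flange: A = 100 × 22 = 2200.00, centroid at (65.00, 137.00).
ΣA = 5380.00 mm², ΣAx_c = 349700.00 mm³, ΣAy_c = 396140.00 mm³.
x_c = 349700.00/5380.00 = 65.00 mm; y_c = 396140.00/5380.00 = 73.63 mm.

x_c = 65.00 mm, y_c = 73.63 mm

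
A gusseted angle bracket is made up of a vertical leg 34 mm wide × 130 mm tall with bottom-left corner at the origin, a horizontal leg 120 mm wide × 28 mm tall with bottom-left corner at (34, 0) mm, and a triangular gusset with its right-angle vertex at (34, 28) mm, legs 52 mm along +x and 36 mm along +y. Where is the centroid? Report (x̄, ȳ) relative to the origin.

x̄ = 50.37 mm, ȳ = 42.65 mm

vertical leg: A = 34 × 130 = 4420.00, centroid at (17.00, 65.00).
horizontal leg: A = 120 × 28 = 3360.00, centroid at (94.00, 14.00).
gusset: A = ½·52·36 = 936.00, centroid at (51.33, 40.00).
ΣA = 8716.00 mm², ΣAx̄ = 439028.00 mm³, ΣAȳ = 371780.00 mm³.
x̄ = 439028.00/8716.00 = 50.37 mm; ȳ = 371780.00/8716.00 = 42.65 mm.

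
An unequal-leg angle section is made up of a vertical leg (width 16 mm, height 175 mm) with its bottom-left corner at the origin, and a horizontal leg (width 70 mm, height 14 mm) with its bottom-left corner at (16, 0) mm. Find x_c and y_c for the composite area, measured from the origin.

vertical leg: A = 16 × 175 = 2800.00, centroid at (8.00, 87.50).
horizontal leg: A = 70 × 14 = 980.00, centroid at (51.00, 7.00).
ΣA = 3780.00 mm²
ΣAx_c = (2800.00)(8.00) + (980.00)(51.00) = 72380.00 mm³
ΣAy_c = (2800.00)(87.50) + (980.00)(7.00) = 251860.00 mm³
x_c = 72380.00 / 3780.00 = 19.15 mm
y_c = 251860.00 / 3780.00 = 66.63 mm

x_c = 19.15 mm, y_c = 66.63 mm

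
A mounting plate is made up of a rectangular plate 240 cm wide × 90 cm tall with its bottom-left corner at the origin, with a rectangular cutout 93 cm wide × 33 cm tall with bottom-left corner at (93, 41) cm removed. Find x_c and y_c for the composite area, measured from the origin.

x_c = 116.77 cm, y_c = 42.93 cm

plate: A = 240 × 90 = 21600.00, centroid at (120.00, 45.00).
hole: A = −(93 × 33) = -3069.00, centroid at (139.50, 57.50).
ΣA = 18531.00 cm², ΣAx_c = 2163874.50 cm³, ΣAy_c = 795532.50 cm³.
x_c = 2163874.50/18531.00 = 116.77 cm; y_c = 795532.50/18531.00 = 42.93 cm.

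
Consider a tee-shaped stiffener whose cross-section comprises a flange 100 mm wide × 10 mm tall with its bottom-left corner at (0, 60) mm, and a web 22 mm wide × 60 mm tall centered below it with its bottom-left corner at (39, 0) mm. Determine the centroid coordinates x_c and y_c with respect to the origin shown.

x_c = 50.00 mm, y_c = 45.09 mm

web: A = 22 × 60 = 1320.00, centroid at (50.00, 30.00).
flange: A = 100 × 10 = 1000.00, centroid at (50.00, 65.00).
ΣA = 2320.00 mm², ΣAx_c = 116000.00 mm³, ΣAy_c = 104600.00 mm³.
x_c = 116000.00/2320.00 = 50.00 mm; y_c = 104600.00/2320.00 = 45.09 mm.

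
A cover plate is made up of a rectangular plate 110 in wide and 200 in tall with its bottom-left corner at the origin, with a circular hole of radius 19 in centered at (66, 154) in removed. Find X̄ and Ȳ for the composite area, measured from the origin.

plate: A = 110 × 200 = 22000.00, centroid at (55.00, 100.00).
hole: A = −π·19² = -1134.11, centroid at (66.00, 154.00).
ΣA = 20865.89 in², ΣAX̄ = 1135148.41 in³, ΣAȲ = 2025346.30 in³.
X̄ = 1135148.41/20865.89 = 54.40 in; Ȳ = 2025346.30/20865.89 = 97.06 in.

X̄ = 54.40 in, Ȳ = 97.06 in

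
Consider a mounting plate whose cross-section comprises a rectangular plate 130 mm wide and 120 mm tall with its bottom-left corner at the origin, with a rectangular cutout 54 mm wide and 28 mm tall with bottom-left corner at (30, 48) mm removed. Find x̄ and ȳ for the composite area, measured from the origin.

x̄ = 65.86 mm, ȳ = 59.79 mm

plate: A = 130 × 120 = 15600.00, centroid at (65.00, 60.00).
hole: A = −(54 × 28) = -1512.00, centroid at (57.00, 62.00).
ΣA = 14088.00 mm²
ΣAx̄ = (15600.00)(65.00) + (-1512.00)(57.00) = 927816.00 mm³
ΣAȳ = (15600.00)(60.00) + (-1512.00)(62.00) = 842256.00 mm³
x̄ = 927816.00 / 14088.00 = 65.86 mm
ȳ = 842256.00 / 14088.00 = 59.79 mm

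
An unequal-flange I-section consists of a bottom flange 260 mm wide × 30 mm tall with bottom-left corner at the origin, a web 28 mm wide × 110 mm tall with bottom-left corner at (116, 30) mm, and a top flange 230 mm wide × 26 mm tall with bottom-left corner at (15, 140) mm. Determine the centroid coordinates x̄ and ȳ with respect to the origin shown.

bottom flange: A = 260 × 30 = 7800.00, centroid at (130.00, 15.00).
web: A = 28 × 110 = 3080.00, centroid at (130.00, 85.00).
top flange: A = 230 × 26 = 5980.00, centroid at (130.00, 153.00).
ΣA = 16860.00 mm²
ΣAx̄ = (7800.00)(130.00) + (3080.00)(130.00) + (5980.00)(130.00) = 2191800.00 mm³
ΣAȳ = (7800.00)(15.00) + (3080.00)(85.00) + (5980.00)(153.00) = 1293740.00 mm³
x̄ = 2191800.00 / 16860.00 = 130.00 mm
ȳ = 1293740.00 / 16860.00 = 76.73 mm

x̄ = 130.00 mm, ȳ = 76.73 mm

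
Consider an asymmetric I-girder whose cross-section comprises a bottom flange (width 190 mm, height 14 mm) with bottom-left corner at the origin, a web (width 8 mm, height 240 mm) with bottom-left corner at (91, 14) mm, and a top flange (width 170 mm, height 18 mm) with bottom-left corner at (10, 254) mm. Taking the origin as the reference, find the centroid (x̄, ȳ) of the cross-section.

x̄ = 95.00 mm, ȳ = 141.45 mm

Part | A | x̄ᵢ | ȳᵢ | A·x̄ᵢ | A·ȳᵢ
bottom flange | 2660.00 | 95.00 | 7.00 | 252700.00 | 18620.00
web | 1920.00 | 95.00 | 134.00 | 182400.00 | 257280.00
top flange | 3060.00 | 95.00 | 263.00 | 290700.00 | 804780.00
Σ | 7640.00 |  |  | 725800.00 | 1080680.00
x̄ = 725800.00 / 7640.00 = 95.00 mm
ȳ = 1080680.00 / 7640.00 = 141.45 mm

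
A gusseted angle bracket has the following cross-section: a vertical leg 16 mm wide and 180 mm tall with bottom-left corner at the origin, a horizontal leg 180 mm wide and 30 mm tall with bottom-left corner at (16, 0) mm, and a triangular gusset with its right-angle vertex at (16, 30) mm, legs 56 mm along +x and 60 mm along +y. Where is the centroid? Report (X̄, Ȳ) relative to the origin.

X̄ = 65.63 mm, Ȳ = 42.59 mm

Part | A | x̄ᵢ | ȳᵢ | A·x̄ᵢ | A·ȳᵢ
vertical leg | 2880.00 | 8.00 | 90.00 | 23040.00 | 259200.00
horizontal leg | 5400.00 | 106.00 | 15.00 | 572400.00 | 81000.00
gusset | 1680.00 | 34.67 | 50.00 | 58240.00 | 84000.00
Σ | 9960.00 |  |  | 653680.00 | 424200.00
X̄ = 653680.00 / 9960.00 = 65.63 mm
Ȳ = 424200.00 / 9960.00 = 42.59 mm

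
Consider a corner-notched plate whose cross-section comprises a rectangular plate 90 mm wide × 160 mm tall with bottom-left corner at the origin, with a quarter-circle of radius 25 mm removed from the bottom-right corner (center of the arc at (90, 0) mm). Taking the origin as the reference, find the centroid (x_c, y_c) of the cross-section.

Part | A | x̄ᵢ | ȳᵢ | A·x̄ᵢ | A·ȳᵢ
plate | 14400.00 | 45.00 | 80.00 | 648000.00 | 1152000.00
removed quarter-circle | -490.87 | 79.39 | 10.61 | -38970.31 | -5208.33
Σ | 13909.13 |  |  | 609029.69 | 1146791.67
x_c = 609029.69 / 13909.13 = 43.79 mm
y_c = 1146791.67 / 13909.13 = 82.45 mm

x_c = 43.79 mm, y_c = 82.45 mm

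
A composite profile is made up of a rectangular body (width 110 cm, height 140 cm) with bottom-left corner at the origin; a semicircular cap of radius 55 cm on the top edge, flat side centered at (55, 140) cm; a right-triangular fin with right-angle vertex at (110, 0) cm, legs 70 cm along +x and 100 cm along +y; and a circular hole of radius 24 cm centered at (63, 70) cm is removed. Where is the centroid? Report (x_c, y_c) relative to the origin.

x_c = 66.89 cm, y_c = 84.43 cm

rectangular body: A = 110 × 140 = 15400.00, centroid at (55.00, 70.00).
semicircular top: A = ½π·55² = 4751.66, centroid at (55.00, 163.34).
triangular fin: A = ½·70·100 = 3500.00, centroid at (133.33, 33.33).
hole: A = −π·24² = -1809.56, centroid at (63.00, 70.00).
ΣA = 21842.10 cm²
ΣAx_c = (15400.00)(55.00) + (4751.66)(55.00) + (3500.00)(133.33) + (-1809.56)(63.00) = 1461005.79 cm³
ΣAy_c = (15400.00)(70.00) + (4751.66)(163.34) + (3500.00)(33.33) + (-1809.56)(70.00) = 1844146.56 cm³
x_c = 1461005.79 / 21842.10 = 66.89 cm
y_c = 1844146.56 / 21842.10 = 84.43 cm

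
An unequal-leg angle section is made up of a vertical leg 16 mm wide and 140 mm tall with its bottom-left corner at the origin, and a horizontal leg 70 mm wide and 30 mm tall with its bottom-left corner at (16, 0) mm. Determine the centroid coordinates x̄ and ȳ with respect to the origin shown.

x̄ = 28.81 mm, ȳ = 43.39 mm

Part | A | x̄ᵢ | ȳᵢ | A·x̄ᵢ | A·ȳᵢ
vertical leg | 2240.00 | 8.00 | 70.00 | 17920.00 | 156800.00
horizontal leg | 2100.00 | 51.00 | 15.00 | 107100.00 | 31500.00
Σ | 4340.00 |  |  | 125020.00 | 188300.00
x̄ = 125020.00 / 4340.00 = 28.81 mm
ȳ = 188300.00 / 4340.00 = 43.39 mm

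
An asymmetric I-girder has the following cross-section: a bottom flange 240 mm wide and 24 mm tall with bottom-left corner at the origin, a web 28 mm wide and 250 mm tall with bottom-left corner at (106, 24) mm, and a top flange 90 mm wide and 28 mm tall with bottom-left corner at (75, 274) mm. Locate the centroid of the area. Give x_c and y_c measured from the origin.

x_c = 120.00 mm, y_c = 120.28 mm

Part | A | x̄ᵢ | ȳᵢ | A·x̄ᵢ | A·ȳᵢ
bottom flange | 5760.00 | 120.00 | 12.00 | 691200.00 | 69120.00
web | 7000.00 | 120.00 | 149.00 | 840000.00 | 1043000.00
top flange | 2520.00 | 120.00 | 288.00 | 302400.00 | 725760.00
Σ | 15280.00 |  |  | 1833600.00 | 1837880.00
x_c = 1833600.00 / 15280.00 = 120.00 mm
y_c = 1837880.00 / 15280.00 = 120.28 mm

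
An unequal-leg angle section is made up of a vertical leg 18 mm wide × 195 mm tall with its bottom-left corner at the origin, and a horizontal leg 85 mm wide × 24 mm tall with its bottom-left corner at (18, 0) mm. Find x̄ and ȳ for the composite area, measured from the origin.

Part | A | x̄ᵢ | ȳᵢ | A·x̄ᵢ | A·ȳᵢ
vertical leg | 3510.00 | 9.00 | 97.50 | 31590.00 | 342225.00
horizontal leg | 2040.00 | 60.50 | 12.00 | 123420.00 | 24480.00
Σ | 5550.00 |  |  | 155010.00 | 366705.00
x̄ = 155010.00 / 5550.00 = 27.93 mm
ȳ = 366705.00 / 5550.00 = 66.07 mm

x̄ = 27.93 mm, ȳ = 66.07 mm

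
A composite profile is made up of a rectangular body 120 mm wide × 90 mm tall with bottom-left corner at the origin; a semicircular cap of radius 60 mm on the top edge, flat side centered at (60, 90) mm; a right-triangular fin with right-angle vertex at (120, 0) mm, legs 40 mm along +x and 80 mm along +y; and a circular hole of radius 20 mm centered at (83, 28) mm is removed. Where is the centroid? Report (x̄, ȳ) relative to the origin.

rectangular body: A = 120 × 90 = 10800.00, centroid at (60.00, 45.00).
semicircular top: A = ½π·60² = 5654.87, centroid at (60.00, 115.46).
triangular fin: A = ½·40·80 = 1600.00, centroid at (133.33, 26.67).
hole: A = −π·20² = -1256.64, centroid at (83.00, 28.00).
ΣA = 16798.23 mm²
ΣAx̄ = (10800.00)(60.00) + (5654.87)(60.00) + (1600.00)(133.33) + (-1256.64)(83.00) = 1096324.46 mm³
ΣAȳ = (10800.00)(45.00) + (5654.87)(115.46) + (1600.00)(26.67) + (-1256.64)(28.00) = 1146418.84 mm³
x̄ = 1096324.46 / 16798.23 = 65.26 mm
ȳ = 1146418.84 / 16798.23 = 68.25 mm

x̄ = 65.26 mm, ȳ = 68.25 mm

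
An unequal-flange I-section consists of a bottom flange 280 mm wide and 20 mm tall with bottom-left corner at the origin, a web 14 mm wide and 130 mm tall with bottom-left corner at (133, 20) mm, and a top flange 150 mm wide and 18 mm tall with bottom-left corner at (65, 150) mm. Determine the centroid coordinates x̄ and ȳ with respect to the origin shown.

Part | A | x̄ᵢ | ȳᵢ | A·x̄ᵢ | A·ȳᵢ
bottom flange | 5600.00 | 140.00 | 10.00 | 784000.00 | 56000.00
web | 1820.00 | 140.00 | 85.00 | 254800.00 | 154700.00
top flange | 2700.00 | 140.00 | 159.00 | 378000.00 | 429300.00
Σ | 10120.00 |  |  | 1416800.00 | 640000.00
x̄ = 1416800.00 / 10120.00 = 140.00 mm
ȳ = 640000.00 / 10120.00 = 63.24 mm

x̄ = 140.00 mm, ȳ = 63.24 mm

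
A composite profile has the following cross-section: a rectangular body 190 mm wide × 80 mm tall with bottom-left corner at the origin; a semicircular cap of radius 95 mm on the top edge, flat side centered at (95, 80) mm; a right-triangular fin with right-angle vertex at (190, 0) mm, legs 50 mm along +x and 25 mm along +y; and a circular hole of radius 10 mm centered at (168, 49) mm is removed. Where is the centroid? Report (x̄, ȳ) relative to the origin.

x̄ = 96.58 mm, ȳ = 77.59 mm

rectangular body: A = 190 × 80 = 15200.00, centroid at (95.00, 40.00).
semicircular top: A = ½π·95² = 14176.44, centroid at (95.00, 120.32).
triangular fin: A = ½·50·25 = 625.00, centroid at (206.67, 8.33).
hole: A = −π·10² = -314.16, centroid at (168.00, 49.00).
ΣA = 29687.28 mm², ΣAx̄ = 2867149.41 mm³, ΣAȳ = 2303512.81 mm³.
x̄ = 2867149.41/29687.28 = 96.58 mm; ȳ = 2303512.81/29687.28 = 77.59 mm.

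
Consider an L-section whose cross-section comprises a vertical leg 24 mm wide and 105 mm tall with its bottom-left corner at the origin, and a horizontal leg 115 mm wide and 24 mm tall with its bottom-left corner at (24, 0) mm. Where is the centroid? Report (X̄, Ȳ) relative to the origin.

Part | A | x̄ᵢ | ȳᵢ | A·x̄ᵢ | A·ȳᵢ
vertical leg | 2520.00 | 12.00 | 52.50 | 30240.00 | 132300.00
horizontal leg | 2760.00 | 81.50 | 12.00 | 224940.00 | 33120.00
Σ | 5280.00 |  |  | 255180.00 | 165420.00
X̄ = 255180.00 / 5280.00 = 48.33 mm
Ȳ = 165420.00 / 5280.00 = 31.33 mm

X̄ = 48.33 mm, Ȳ = 31.33 mm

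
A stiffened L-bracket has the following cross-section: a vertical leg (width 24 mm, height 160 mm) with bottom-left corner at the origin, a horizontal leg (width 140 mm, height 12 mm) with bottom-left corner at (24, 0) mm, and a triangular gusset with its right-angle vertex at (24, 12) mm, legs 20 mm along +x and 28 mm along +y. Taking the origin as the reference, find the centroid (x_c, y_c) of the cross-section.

x_c = 36.65 mm, y_c = 55.73 mm

vertical leg: A = 24 × 160 = 3840.00, centroid at (12.00, 80.00).
horizontal leg: A = 140 × 12 = 1680.00, centroid at (94.00, 6.00).
gusset: A = ½·20·28 = 280.00, centroid at (30.67, 21.33).
ΣA = 5800.00 mm²
ΣAx_c = (3840.00)(12.00) + (1680.00)(94.00) + (280.00)(30.67) = 212586.67 mm³
ΣAy_c = (3840.00)(80.00) + (1680.00)(6.00) + (280.00)(21.33) = 323253.33 mm³
x_c = 212586.67 / 5800.00 = 36.65 mm
y_c = 323253.33 / 5800.00 = 55.73 mm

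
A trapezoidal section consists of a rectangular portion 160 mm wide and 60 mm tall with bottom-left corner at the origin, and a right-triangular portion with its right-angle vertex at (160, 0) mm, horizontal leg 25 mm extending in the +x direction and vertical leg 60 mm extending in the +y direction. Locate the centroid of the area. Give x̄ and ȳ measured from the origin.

x̄ = 86.40 mm, ȳ = 29.28 mm

Part | A | x̄ᵢ | ȳᵢ | A·x̄ᵢ | A·ȳᵢ
rectangular portion | 9600.00 | 80.00 | 30.00 | 768000.00 | 288000.00
triangular portion | 750.00 | 168.33 | 20.00 | 126250.00 | 15000.00
Σ | 10350.00 |  |  | 894250.00 | 303000.00
x̄ = 894250.00 / 10350.00 = 86.40 mm
ȳ = 303000.00 / 10350.00 = 29.28 mm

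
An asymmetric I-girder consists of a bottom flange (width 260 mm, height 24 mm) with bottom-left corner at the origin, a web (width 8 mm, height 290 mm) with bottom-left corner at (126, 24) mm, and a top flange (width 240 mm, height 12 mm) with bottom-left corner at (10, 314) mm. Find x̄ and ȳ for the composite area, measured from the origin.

x̄ = 130.00 mm, ȳ = 121.38 mm

Part | A | x̄ᵢ | ȳᵢ | A·x̄ᵢ | A·ȳᵢ
bottom flange | 6240.00 | 130.00 | 12.00 | 811200.00 | 74880.00
web | 2320.00 | 130.00 | 169.00 | 301600.00 | 392080.00
top flange | 2880.00 | 130.00 | 320.00 | 374400.00 | 921600.00
Σ | 11440.00 |  |  | 1487200.00 | 1388560.00
x̄ = 1487200.00 / 11440.00 = 130.00 mm
ȳ = 1388560.00 / 11440.00 = 121.38 mm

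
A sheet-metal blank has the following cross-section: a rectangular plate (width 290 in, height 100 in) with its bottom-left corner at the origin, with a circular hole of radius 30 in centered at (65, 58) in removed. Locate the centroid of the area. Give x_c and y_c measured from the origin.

Part | A | x̄ᵢ | ȳᵢ | A·x̄ᵢ | A·ȳᵢ
plate | 29000.00 | 145.00 | 50.00 | 4205000.00 | 1450000.00
hole | -2827.43 | 65.00 | 58.00 | -183783.17 | -163991.14
Σ | 26172.57 |  |  | 4021216.83 | 1286008.86
x_c = 4021216.83 / 26172.57 = 153.64 in
y_c = 1286008.86 / 26172.57 = 49.14 in

x_c = 153.64 in, y_c = 49.14 in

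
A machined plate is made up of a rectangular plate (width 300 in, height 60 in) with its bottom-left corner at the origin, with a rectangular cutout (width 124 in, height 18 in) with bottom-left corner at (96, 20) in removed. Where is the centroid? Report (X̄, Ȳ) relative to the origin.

plate: A = 300 × 60 = 18000.00, centroid at (150.00, 30.00).
hole: A = −(124 × 18) = -2232.00, centroid at (158.00, 29.00).
ΣA = 15768.00 in², ΣAX̄ = 2347344.00 in³, ΣAȲ = 475272.00 in³.
X̄ = 2347344.00/15768.00 = 148.87 in; Ȳ = 475272.00/15768.00 = 30.14 in.

X̄ = 148.87 in, Ȳ = 30.14 in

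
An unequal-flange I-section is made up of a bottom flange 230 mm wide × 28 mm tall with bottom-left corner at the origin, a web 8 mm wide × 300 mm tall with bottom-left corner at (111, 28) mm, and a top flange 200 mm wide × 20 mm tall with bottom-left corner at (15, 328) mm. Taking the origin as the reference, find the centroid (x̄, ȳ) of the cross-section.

x̄ = 115.00 mm, ȳ = 145.59 mm

Part | A | x̄ᵢ | ȳᵢ | A·x̄ᵢ | A·ȳᵢ
bottom flange | 6440.00 | 115.00 | 14.00 | 740600.00 | 90160.00
web | 2400.00 | 115.00 | 178.00 | 276000.00 | 427200.00
top flange | 4000.00 | 115.00 | 338.00 | 460000.00 | 1352000.00
Σ | 12840.00 |  |  | 1476600.00 | 1869360.00
x̄ = 1476600.00 / 12840.00 = 115.00 mm
ȳ = 1869360.00 / 12840.00 = 145.59 mm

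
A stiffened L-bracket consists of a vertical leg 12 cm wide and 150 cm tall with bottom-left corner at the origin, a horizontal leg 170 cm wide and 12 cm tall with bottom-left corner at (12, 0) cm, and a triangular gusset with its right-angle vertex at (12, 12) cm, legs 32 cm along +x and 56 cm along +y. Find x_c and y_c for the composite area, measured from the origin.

vertical leg: A = 12 × 150 = 1800.00, centroid at (6.00, 75.00).
horizontal leg: A = 170 × 12 = 2040.00, centroid at (97.00, 6.00).
gusset: A = ½·32·56 = 896.00, centroid at (22.67, 30.67).
ΣA = 4736.00 cm², ΣAx_c = 228989.33 cm³, ΣAy_c = 174717.33 cm³.
x_c = 228989.33/4736.00 = 48.35 cm; y_c = 174717.33/4736.00 = 36.89 cm.

x_c = 48.35 cm, y_c = 36.89 cm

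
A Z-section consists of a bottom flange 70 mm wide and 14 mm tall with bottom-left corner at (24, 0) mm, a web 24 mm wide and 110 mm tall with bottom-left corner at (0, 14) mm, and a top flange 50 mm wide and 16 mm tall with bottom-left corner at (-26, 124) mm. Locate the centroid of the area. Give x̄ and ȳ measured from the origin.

x̄ = 20.07 mm, ȳ = 66.66 mm

bottom flange: A = 70 × 14 = 980.00, centroid at (59.00, 7.00).
web: A = 24 × 110 = 2640.00, centroid at (12.00, 69.00).
top flange: A = 50 × 16 = 800.00, centroid at (-1.00, 132.00).
ΣA = 4420.00 mm²
ΣAx̄ = (980.00)(59.00) + (2640.00)(12.00) + (800.00)(-1.00) = 88700.00 mm³
ΣAȳ = (980.00)(7.00) + (2640.00)(69.00) + (800.00)(132.00) = 294620.00 mm³
x̄ = 88700.00 / 4420.00 = 20.07 mm
ȳ = 294620.00 / 4420.00 = 66.66 mm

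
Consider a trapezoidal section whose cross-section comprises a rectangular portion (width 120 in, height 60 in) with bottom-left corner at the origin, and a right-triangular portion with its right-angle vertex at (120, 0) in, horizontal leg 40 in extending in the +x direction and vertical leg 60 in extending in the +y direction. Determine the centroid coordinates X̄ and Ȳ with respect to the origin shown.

X̄ = 70.48 in, Ȳ = 28.57 in

rectangular portion: A = 120 × 60 = 7200.00, centroid at (60.00, 30.00).
triangular portion: A = ½·40·60 = 1200.00, centroid at (133.33, 20.00).
ΣA = 8400.00 in²
ΣAX̄ = (7200.00)(60.00) + (1200.00)(133.33) = 592000.00 in³
ΣAȲ = (7200.00)(30.00) + (1200.00)(20.00) = 240000.00 in³
X̄ = 592000.00 / 8400.00 = 70.48 in
Ȳ = 240000.00 / 8400.00 = 28.57 in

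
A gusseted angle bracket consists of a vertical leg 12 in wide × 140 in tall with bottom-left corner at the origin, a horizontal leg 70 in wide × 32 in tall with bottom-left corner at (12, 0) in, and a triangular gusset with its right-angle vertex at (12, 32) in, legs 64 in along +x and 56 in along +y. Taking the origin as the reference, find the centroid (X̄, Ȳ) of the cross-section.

X̄ = 30.65 in, Ȳ = 42.76 in

vertical leg: A = 12 × 140 = 1680.00, centroid at (6.00, 70.00).
horizontal leg: A = 70 × 32 = 2240.00, centroid at (47.00, 16.00).
gusset: A = ½·64·56 = 1792.00, centroid at (33.33, 50.67).
ΣA = 5712.00 in², ΣAX̄ = 175093.33 in³, ΣAȲ = 244234.67 in³.
X̄ = 175093.33/5712.00 = 30.65 in; Ȳ = 244234.67/5712.00 = 42.76 in.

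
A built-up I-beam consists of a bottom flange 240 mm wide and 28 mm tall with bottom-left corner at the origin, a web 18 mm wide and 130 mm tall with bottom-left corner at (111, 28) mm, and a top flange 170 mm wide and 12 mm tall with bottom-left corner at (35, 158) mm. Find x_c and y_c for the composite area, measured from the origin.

x_c = 120.00 mm, y_c = 58.22 mm

bottom flange: A = 240 × 28 = 6720.00, centroid at (120.00, 14.00).
web: A = 18 × 130 = 2340.00, centroid at (120.00, 93.00).
top flange: A = 170 × 12 = 2040.00, centroid at (120.00, 164.00).
ΣA = 11100.00 mm²
ΣAx_c = (6720.00)(120.00) + (2340.00)(120.00) + (2040.00)(120.00) = 1332000.00 mm³
ΣAy_c = (6720.00)(14.00) + (2340.00)(93.00) + (2040.00)(164.00) = 646260.00 mm³
x_c = 1332000.00 / 11100.00 = 120.00 mm
y_c = 646260.00 / 11100.00 = 58.22 mm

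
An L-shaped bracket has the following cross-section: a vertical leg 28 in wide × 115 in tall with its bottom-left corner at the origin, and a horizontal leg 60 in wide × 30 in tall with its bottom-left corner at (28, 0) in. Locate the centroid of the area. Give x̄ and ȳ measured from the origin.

vertical leg: A = 28 × 115 = 3220.00, centroid at (14.00, 57.50).
horizontal leg: A = 60 × 30 = 1800.00, centroid at (58.00, 15.00).
ΣA = 5020.00 in², ΣAx̄ = 149480.00 in³, ΣAȳ = 212150.00 in³.
x̄ = 149480.00/5020.00 = 29.78 in; ȳ = 212150.00/5020.00 = 42.26 in.

x̄ = 29.78 in, ȳ = 42.26 in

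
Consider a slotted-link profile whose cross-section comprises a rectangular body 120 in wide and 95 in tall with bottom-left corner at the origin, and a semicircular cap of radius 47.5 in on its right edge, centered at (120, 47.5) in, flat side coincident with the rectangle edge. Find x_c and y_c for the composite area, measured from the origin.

rectangular body: A = 120 × 95 = 11400.00, centroid at (60.00, 47.50).
semicircular end: A = ½π·47.5² = 3544.11, centroid at (140.16, 47.50).
ΣA = 14944.11 in², ΣAx_c = 1180741.02 in³, ΣAy_c = 709845.19 in³.
x_c = 1180741.02/14944.11 = 79.01 in; y_c = 709845.19/14944.11 = 47.50 in.

x_c = 79.01 in, y_c = 47.50 in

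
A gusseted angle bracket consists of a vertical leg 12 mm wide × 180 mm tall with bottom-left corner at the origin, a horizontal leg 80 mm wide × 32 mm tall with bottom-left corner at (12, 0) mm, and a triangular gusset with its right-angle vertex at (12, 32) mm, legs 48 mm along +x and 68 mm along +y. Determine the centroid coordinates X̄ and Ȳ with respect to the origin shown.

X̄ = 30.19 mm, Ȳ = 51.10 mm

vertical leg: A = 12 × 180 = 2160.00, centroid at (6.00, 90.00).
horizontal leg: A = 80 × 32 = 2560.00, centroid at (52.00, 16.00).
gusset: A = ½·48·68 = 1632.00, centroid at (28.00, 54.67).
ΣA = 6352.00 mm²
ΣAX̄ = (2160.00)(6.00) + (2560.00)(52.00) + (1632.00)(28.00) = 191776.00 mm³
ΣAȲ = (2160.00)(90.00) + (2560.00)(16.00) + (1632.00)(54.67) = 324576.00 mm³
X̄ = 191776.00 / 6352.00 = 30.19 mm
Ȳ = 324576.00 / 6352.00 = 51.10 mm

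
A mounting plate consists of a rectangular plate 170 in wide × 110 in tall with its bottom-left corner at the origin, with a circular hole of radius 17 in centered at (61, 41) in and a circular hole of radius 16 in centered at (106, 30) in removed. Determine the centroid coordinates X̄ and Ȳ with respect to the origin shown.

X̄ = 85.29 in, Ȳ = 56.93 in

Part | A | x̄ᵢ | ȳᵢ | A·x̄ᵢ | A·ȳᵢ
plate | 18700.00 | 85.00 | 55.00 | 1589500.00 | 1028500.00
hole 1 | -907.92 | 61.00 | 41.00 | -55383.14 | -37224.73
hole 2 | -804.25 | 106.00 | 30.00 | -85250.26 | -24127.43
Σ | 16987.83 |  |  | 1448866.60 | 967147.84
X̄ = 1448866.60 / 16987.83 = 85.29 in
Ȳ = 967147.84 / 16987.83 = 56.93 in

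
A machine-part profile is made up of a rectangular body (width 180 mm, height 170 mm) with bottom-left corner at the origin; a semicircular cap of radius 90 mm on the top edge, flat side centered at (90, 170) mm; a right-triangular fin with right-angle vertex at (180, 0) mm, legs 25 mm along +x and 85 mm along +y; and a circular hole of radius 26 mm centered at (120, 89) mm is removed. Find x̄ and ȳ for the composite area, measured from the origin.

Part | A | x̄ᵢ | ȳᵢ | A·x̄ᵢ | A·ȳᵢ
rectangular body | 30600.00 | 90.00 | 85.00 | 2754000.00 | 2601000.00
semicircular top | 12723.45 | 90.00 | 208.20 | 1145110.52 | 2648986.54
triangular fin | 1062.50 | 188.33 | 28.33 | 200104.17 | 30104.17
hole | -2123.72 | 120.00 | 89.00 | -254846.00 | -189010.78
Σ | 42262.23 |  |  | 3844368.69 | 5091079.93
x̄ = 3844368.69 / 42262.23 = 90.96 mm
ȳ = 5091079.93 / 42262.23 = 120.46 mm

x̄ = 90.96 mm, ȳ = 120.46 mm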